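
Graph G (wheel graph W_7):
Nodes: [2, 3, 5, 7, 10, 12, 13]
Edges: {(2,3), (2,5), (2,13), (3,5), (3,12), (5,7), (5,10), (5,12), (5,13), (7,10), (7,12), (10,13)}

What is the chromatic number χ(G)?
Clique number ω(G) = 3 (lower bound: χ ≥ ω).
The clique on [2, 3, 5] has size 3, forcing χ ≥ 3, and the coloring below uses 3 colors, so χ(G) = 3.
A valid 3-coloring: color 1: [5]; color 2: [3, 7, 13]; color 3: [2, 10, 12].

χ(G) = 3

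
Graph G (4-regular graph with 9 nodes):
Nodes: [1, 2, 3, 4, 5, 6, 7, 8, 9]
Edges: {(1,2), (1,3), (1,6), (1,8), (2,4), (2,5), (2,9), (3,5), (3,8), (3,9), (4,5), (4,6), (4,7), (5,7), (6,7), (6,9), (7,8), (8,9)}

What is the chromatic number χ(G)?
Clique number ω(G) = 3 (lower bound: χ ≥ ω).
The clique on [1, 3, 8] has size 3, forcing χ ≥ 3, and the coloring below uses 3 colors, so χ(G) = 3.
A valid 3-coloring: color 1: [5, 6, 8]; color 2: [2, 3, 7]; color 3: [1, 4, 9].

χ(G) = 3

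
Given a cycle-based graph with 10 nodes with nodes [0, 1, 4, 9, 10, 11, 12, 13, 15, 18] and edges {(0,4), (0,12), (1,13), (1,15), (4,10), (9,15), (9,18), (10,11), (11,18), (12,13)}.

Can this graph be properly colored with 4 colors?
A valid 4-coloring: color 1: [0, 10, 13, 15, 18]; color 2: [1, 4, 9, 11, 12].
(χ(G) = 2 ≤ 4.)

Yes, G is 4-colorable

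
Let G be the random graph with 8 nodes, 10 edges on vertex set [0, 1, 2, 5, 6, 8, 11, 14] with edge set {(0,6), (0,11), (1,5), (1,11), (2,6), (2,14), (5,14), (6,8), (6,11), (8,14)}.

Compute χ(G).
χ(G) = 3

Clique number ω(G) = 3 (lower bound: χ ≥ ω).
The clique on [0, 6, 11] has size 3, forcing χ ≥ 3, and the coloring below uses 3 colors, so χ(G) = 3.
A valid 3-coloring: color 1: [1, 6, 14]; color 2: [2, 5, 8, 11]; color 3: [0].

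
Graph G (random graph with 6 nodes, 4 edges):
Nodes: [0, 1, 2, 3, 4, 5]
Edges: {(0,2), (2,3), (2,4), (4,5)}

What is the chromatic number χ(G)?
χ(G) = 2

Clique number ω(G) = 2 (lower bound: χ ≥ ω).
The graph is bipartite (no odd cycle), so 2 colors suffice: χ(G) = 2.
A valid 2-coloring: color 1: [1, 2, 5]; color 2: [0, 3, 4].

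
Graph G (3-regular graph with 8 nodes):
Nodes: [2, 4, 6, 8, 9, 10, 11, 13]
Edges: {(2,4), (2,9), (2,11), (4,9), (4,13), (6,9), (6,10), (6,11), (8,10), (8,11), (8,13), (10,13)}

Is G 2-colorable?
The clique on vertices [2, 4, 9] has size 3 > 2, so it alone needs 3 colors.

No, G is not 2-colorable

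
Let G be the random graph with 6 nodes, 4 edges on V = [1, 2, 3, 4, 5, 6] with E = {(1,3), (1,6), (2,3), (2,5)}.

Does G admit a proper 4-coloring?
Yes, G is 4-colorable

A valid 4-coloring: color 1: [3, 4, 5, 6]; color 2: [1, 2].
(χ(G) = 2 ≤ 4.)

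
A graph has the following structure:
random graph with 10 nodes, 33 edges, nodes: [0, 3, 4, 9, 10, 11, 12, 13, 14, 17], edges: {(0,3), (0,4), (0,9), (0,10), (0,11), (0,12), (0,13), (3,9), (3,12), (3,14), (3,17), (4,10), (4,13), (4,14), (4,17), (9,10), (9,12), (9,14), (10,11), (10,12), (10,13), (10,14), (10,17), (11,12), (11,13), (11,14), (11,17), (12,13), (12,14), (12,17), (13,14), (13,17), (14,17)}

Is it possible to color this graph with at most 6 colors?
A valid 6-coloring: color 1: [3, 10]; color 2: [0, 14]; color 3: [4, 12]; color 4: [9, 17]; color 5: [13]; color 6: [11].
(χ(G) = 6 ≤ 6.)

Yes, G is 6-colorable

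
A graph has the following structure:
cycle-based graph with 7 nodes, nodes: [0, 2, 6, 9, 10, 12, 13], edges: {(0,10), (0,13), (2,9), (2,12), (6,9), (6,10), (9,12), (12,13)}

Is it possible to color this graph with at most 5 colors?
A valid 5-coloring: color 1: [0, 6, 12]; color 2: [9, 10, 13]; color 3: [2].
(χ(G) = 3 ≤ 5.)

Yes, G is 5-colorable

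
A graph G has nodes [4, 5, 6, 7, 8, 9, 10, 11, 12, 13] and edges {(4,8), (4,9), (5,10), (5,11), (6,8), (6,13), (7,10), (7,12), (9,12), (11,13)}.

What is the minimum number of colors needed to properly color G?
Clique number ω(G) = 2 (lower bound: χ ≥ ω).
The graph is bipartite (no odd cycle), so 2 colors suffice: χ(G) = 2.
A valid 2-coloring: color 1: [4, 6, 10, 11, 12]; color 2: [5, 7, 8, 9, 13].

χ(G) = 2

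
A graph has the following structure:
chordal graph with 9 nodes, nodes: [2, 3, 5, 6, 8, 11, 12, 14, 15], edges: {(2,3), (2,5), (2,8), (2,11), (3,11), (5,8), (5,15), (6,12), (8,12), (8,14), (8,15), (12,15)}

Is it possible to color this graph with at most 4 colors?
Yes, G is 4-colorable

A valid 4-coloring: color 1: [3, 6, 8]; color 2: [2, 14, 15]; color 3: [5, 11, 12].
(χ(G) = 3 ≤ 4.)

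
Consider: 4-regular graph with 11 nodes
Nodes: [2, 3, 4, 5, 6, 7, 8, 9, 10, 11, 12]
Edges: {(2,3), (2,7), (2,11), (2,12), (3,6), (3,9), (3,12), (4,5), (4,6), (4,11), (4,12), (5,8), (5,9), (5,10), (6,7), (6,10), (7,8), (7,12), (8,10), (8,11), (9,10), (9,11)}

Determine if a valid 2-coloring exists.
The clique on vertices [2, 3, 12] has size 3 > 2, so it alone needs 3 colors.

No, G is not 2-colorable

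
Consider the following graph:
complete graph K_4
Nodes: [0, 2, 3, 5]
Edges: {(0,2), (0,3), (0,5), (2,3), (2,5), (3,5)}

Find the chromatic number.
χ(G) = 4

Clique number ω(G) = 4 (lower bound: χ ≥ ω).
The clique on [0, 2, 3, 5] has size 4, forcing χ ≥ 4, and the coloring below uses 4 colors, so χ(G) = 4.
A valid 4-coloring: color 1: [5]; color 2: [0]; color 3: [2]; color 4: [3].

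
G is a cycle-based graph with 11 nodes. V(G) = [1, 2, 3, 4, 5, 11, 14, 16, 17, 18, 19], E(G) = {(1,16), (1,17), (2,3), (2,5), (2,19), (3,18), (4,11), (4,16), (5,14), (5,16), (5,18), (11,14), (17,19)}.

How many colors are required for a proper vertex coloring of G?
Clique number ω(G) = 2 (lower bound: χ ≥ ω).
Odd cycle [14, 11, 4, 16, 1, 17, 19, 2, 3, 18, 5] needs 3 colors (χ ≥ 3).
The coloring below uses 3 colors, so χ(G) = 3.
A valid 3-coloring: color 1: [1, 3, 5, 11, 19]; color 2: [2, 14, 16, 17, 18]; color 3: [4].

χ(G) = 3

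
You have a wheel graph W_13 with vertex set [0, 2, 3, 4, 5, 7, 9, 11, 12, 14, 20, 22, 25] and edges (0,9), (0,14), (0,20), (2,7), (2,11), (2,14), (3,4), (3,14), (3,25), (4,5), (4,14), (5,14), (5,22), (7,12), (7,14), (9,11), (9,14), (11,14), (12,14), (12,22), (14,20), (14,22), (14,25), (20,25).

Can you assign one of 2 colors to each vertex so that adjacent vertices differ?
The clique on vertices [0, 9, 14] has size 3 > 2, so it alone needs 3 colors.

No, G is not 2-colorable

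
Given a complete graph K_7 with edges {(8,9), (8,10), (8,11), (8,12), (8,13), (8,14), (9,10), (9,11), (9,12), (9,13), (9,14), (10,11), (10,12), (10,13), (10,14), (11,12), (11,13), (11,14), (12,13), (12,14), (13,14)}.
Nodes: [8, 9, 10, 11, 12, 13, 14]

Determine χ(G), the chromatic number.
χ(G) = 7

Clique number ω(G) = 7 (lower bound: χ ≥ ω).
The clique on [8, 9, 10, 11, 12, 13, 14] has size 7, forcing χ ≥ 7, and the coloring below uses 7 colors, so χ(G) = 7.
A valid 7-coloring: color 1: [13]; color 2: [12]; color 3: [8]; color 4: [11]; color 5: [9]; color 6: [10]; color 7: [14].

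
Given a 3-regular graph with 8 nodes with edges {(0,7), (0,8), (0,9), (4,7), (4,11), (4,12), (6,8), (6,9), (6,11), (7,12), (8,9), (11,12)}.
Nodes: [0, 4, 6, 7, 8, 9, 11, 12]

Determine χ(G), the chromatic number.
Clique number ω(G) = 3 (lower bound: χ ≥ ω).
The clique on [0, 8, 9] has size 3, forcing χ ≥ 3, and the coloring below uses 3 colors, so χ(G) = 3.
A valid 3-coloring: color 1: [7, 9, 11]; color 2: [0, 4, 6]; color 3: [8, 12].

χ(G) = 3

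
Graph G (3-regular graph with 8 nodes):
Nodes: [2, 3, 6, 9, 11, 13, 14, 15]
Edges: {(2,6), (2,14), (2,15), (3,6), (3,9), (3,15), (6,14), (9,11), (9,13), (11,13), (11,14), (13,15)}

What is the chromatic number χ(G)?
Clique number ω(G) = 3 (lower bound: χ ≥ ω).
The clique on [2, 6, 14] has size 3, forcing χ ≥ 3, and the coloring below uses 3 colors, so χ(G) = 3.
A valid 3-coloring: color 1: [9, 14, 15]; color 2: [2, 3, 13]; color 3: [6, 11].

χ(G) = 3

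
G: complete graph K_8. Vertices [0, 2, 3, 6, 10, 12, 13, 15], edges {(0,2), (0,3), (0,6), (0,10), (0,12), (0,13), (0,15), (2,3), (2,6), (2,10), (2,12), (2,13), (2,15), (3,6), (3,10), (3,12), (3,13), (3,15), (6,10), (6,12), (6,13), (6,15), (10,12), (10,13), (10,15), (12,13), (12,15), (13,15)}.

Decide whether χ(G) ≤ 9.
A valid 9-coloring: color 1: [3]; color 2: [2]; color 3: [10]; color 4: [13]; color 5: [6]; color 6: [0]; color 7: [15]; color 8: [12].
(χ(G) = 8 ≤ 9.)

Yes, G is 9-colorable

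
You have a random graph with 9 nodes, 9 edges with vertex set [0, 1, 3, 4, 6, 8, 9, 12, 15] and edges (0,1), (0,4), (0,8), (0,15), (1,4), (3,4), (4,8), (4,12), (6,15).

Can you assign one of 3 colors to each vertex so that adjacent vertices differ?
Yes, G is 3-colorable

A valid 3-coloring: color 1: [4, 9, 15]; color 2: [0, 3, 6, 12]; color 3: [1, 8].
(χ(G) = 3 ≤ 3.)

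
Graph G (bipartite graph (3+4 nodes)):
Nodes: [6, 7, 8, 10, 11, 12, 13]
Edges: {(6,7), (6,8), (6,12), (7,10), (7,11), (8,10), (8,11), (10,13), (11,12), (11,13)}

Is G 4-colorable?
A valid 4-coloring: color 1: [6, 10, 11]; color 2: [7, 8, 12, 13].
(χ(G) = 2 ≤ 4.)

Yes, G is 4-colorable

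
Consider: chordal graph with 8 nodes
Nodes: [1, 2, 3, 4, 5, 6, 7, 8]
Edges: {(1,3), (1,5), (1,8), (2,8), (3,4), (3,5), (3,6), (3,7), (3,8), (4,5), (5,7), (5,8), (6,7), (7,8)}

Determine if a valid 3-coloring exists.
The clique on vertices [1, 3, 5, 8] has size 4 > 3, so it alone needs 4 colors.

No, G is not 3-colorable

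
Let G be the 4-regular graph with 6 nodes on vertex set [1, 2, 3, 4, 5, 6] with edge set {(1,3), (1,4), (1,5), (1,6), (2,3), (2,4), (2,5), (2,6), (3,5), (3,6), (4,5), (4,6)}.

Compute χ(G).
Clique number ω(G) = 3 (lower bound: χ ≥ ω).
The clique on [1, 3, 5] has size 3, forcing χ ≥ 3, and the coloring below uses 3 colors, so χ(G) = 3.
A valid 3-coloring: color 1: [3, 4]; color 2: [5, 6]; color 3: [1, 2].

χ(G) = 3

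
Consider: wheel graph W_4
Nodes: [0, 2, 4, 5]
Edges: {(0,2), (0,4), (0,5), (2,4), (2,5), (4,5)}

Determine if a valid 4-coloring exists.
A valid 4-coloring: color 1: [0]; color 2: [4]; color 3: [2]; color 4: [5].
(χ(G) = 4 ≤ 4.)

Yes, G is 4-colorable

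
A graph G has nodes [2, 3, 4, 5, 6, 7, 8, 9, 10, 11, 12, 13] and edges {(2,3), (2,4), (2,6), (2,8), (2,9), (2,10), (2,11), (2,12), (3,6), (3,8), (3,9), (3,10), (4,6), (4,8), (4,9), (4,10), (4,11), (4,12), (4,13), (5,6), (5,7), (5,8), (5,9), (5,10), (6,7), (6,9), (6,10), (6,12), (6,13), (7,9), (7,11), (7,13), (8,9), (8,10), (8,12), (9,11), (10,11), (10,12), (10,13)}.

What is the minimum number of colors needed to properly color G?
Clique number ω(G) = 5 (lower bound: χ ≥ ω).
The clique on [2, 4, 8, 10, 12] has size 5, forcing χ ≥ 5, and the coloring below uses 5 colors, so χ(G) = 5.
A valid 5-coloring: color 1: [9, 10]; color 2: [6, 8, 11]; color 3: [2, 5, 13]; color 4: [3, 4, 7]; color 5: [12].

χ(G) = 5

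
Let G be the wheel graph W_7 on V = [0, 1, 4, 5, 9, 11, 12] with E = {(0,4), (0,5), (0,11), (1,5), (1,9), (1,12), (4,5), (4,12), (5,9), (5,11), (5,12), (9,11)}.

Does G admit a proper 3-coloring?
Yes, G is 3-colorable

A valid 3-coloring: color 1: [5]; color 2: [1, 4, 11]; color 3: [0, 9, 12].
(χ(G) = 3 ≤ 3.)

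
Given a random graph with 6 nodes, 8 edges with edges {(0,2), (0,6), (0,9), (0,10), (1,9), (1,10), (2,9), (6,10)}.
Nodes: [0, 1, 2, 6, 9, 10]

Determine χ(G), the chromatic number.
χ(G) = 3

Clique number ω(G) = 3 (lower bound: χ ≥ ω).
The clique on [0, 2, 9] has size 3, forcing χ ≥ 3, and the coloring below uses 3 colors, so χ(G) = 3.
A valid 3-coloring: color 1: [0, 1]; color 2: [9, 10]; color 3: [2, 6].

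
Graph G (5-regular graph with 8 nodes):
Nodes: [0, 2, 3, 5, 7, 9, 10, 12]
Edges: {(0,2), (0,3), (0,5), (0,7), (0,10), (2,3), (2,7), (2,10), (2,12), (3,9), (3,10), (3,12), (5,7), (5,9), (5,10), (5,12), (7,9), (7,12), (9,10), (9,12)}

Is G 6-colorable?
Yes, G is 6-colorable

A valid 6-coloring: color 1: [10, 12]; color 2: [2, 5]; color 3: [0, 9]; color 4: [3, 7].
(χ(G) = 4 ≤ 6.)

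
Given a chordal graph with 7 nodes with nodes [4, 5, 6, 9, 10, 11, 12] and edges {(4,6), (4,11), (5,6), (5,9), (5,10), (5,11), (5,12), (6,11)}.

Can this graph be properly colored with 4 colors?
Yes, G is 4-colorable

A valid 4-coloring: color 1: [4, 5]; color 2: [6, 9, 10, 12]; color 3: [11].
(χ(G) = 3 ≤ 4.)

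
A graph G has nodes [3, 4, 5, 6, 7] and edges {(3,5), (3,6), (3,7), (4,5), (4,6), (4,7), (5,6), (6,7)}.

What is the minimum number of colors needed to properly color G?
Clique number ω(G) = 3 (lower bound: χ ≥ ω).
The clique on [3, 5, 6] has size 3, forcing χ ≥ 3, and the coloring below uses 3 colors, so χ(G) = 3.
A valid 3-coloring: color 1: [6]; color 2: [3, 4]; color 3: [5, 7].

χ(G) = 3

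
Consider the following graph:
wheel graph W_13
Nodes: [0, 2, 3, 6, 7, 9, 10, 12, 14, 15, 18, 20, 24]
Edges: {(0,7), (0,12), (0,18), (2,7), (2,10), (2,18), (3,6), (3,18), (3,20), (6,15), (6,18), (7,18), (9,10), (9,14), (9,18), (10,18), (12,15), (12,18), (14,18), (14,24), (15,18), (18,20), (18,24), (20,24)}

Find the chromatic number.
χ(G) = 3

Clique number ω(G) = 3 (lower bound: χ ≥ ω).
The clique on [0, 12, 18] has size 3, forcing χ ≥ 3, and the coloring below uses 3 colors, so χ(G) = 3.
A valid 3-coloring: color 1: [18]; color 2: [0, 2, 3, 9, 15, 24]; color 3: [6, 7, 10, 12, 14, 20].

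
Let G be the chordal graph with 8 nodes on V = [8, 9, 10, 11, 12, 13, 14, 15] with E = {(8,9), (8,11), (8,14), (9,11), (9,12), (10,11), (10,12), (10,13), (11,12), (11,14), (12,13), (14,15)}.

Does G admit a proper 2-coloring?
The clique on vertices [8, 9, 11] has size 3 > 2, so it alone needs 3 colors.

No, G is not 2-colorable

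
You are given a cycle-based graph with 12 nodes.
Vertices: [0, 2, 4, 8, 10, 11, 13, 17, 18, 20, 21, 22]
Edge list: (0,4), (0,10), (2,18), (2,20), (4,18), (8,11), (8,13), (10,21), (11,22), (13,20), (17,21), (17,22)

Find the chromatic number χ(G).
Clique number ω(G) = 2 (lower bound: χ ≥ ω).
The graph is bipartite (no odd cycle), so 2 colors suffice: χ(G) = 2.
A valid 2-coloring: color 1: [0, 8, 18, 20, 21, 22]; color 2: [2, 4, 10, 11, 13, 17].

χ(G) = 2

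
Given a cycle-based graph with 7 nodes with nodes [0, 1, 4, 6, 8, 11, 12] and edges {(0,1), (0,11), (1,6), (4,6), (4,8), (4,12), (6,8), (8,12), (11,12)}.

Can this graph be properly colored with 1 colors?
No, G is not 1-colorable

The clique on vertices [4, 8, 12] has size 3 > 1, so it alone needs 3 colors.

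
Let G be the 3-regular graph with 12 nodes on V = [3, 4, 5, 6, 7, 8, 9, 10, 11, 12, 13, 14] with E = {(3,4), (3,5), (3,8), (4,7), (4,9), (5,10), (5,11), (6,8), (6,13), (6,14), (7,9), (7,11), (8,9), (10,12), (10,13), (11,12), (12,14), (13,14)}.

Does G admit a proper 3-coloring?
Yes, G is 3-colorable

A valid 3-coloring: color 1: [3, 6, 7, 10]; color 2: [4, 5, 8, 12, 13]; color 3: [9, 11, 14].
(χ(G) = 3 ≤ 3.)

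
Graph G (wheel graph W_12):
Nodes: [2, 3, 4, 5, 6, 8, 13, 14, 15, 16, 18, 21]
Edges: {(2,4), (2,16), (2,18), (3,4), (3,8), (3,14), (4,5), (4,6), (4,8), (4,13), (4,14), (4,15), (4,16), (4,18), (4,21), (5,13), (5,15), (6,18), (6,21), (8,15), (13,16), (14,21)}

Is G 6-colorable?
A valid 6-coloring: color 1: [4]; color 2: [2, 5, 6, 8, 14]; color 3: [3, 15, 16, 18, 21]; color 4: [13].
(χ(G) = 4 ≤ 6.)

Yes, G is 6-colorable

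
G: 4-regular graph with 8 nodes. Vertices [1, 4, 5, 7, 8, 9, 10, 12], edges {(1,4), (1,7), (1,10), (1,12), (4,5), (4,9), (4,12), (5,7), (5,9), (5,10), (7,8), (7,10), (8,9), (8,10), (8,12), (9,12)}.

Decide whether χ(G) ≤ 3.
Suppose a proper 3-coloring c exists. The clique [1, 4, 12] takes 3 distinct colors; by symmetry let c(1) = 1, c(4) = 2, c(12) = 3.
- Vertex 9: neighbors [4, 12] already have colors [2, 3] ⇒ c(9) = 1.
- Vertex 5: neighbors [9, 4] already have colors [1, 2] ⇒ c(5) = 3.
- Vertex 7: neighbors [1, 5] already have colors [1, 3] ⇒ c(7) = 2.
- Vertex 8: neighbors [9, 7, 12] already have colors [1, 2, 3] — all 3 colors blocked. Contradiction.
The forced assignments end in a contradiction, so G has no proper 3-coloring (χ ≥ 4).

No, G is not 3-colorable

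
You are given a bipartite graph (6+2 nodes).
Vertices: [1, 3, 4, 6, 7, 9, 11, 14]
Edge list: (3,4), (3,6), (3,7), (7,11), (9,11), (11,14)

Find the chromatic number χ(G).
Clique number ω(G) = 2 (lower bound: χ ≥ ω).
The graph is bipartite (no odd cycle), so 2 colors suffice: χ(G) = 2.
A valid 2-coloring: color 1: [1, 3, 11]; color 2: [4, 6, 7, 9, 14].

χ(G) = 2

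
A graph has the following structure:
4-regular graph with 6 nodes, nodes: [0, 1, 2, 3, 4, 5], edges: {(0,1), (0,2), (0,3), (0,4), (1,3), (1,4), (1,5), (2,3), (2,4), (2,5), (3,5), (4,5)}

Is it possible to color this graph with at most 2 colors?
No, G is not 2-colorable

The clique on vertices [0, 1, 3] has size 3 > 2, so it alone needs 3 colors.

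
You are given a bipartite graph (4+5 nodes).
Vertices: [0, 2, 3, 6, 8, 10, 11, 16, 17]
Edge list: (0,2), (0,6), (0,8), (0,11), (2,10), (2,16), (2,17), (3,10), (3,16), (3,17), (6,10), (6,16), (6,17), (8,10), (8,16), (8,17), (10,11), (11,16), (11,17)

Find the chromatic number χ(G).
Clique number ω(G) = 2 (lower bound: χ ≥ ω).
The graph is bipartite (no odd cycle), so 2 colors suffice: χ(G) = 2.
A valid 2-coloring: color 1: [0, 10, 16, 17]; color 2: [2, 3, 6, 8, 11].

χ(G) = 2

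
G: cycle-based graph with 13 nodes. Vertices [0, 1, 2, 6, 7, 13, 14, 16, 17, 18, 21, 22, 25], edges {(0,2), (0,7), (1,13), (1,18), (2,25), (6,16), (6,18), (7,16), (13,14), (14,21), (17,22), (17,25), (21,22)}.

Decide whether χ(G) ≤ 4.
Yes, G is 4-colorable

A valid 4-coloring: color 1: [0, 13, 16, 17, 18, 21]; color 2: [1, 6, 7, 14, 22, 25]; color 3: [2].
(χ(G) = 3 ≤ 4.)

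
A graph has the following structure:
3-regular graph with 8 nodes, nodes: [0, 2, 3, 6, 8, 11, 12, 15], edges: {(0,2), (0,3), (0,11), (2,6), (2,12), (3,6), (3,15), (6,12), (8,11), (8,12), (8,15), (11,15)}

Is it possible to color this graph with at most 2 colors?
The clique on vertices [2, 6, 12] has size 3 > 2, so it alone needs 3 colors.

No, G is not 2-colorable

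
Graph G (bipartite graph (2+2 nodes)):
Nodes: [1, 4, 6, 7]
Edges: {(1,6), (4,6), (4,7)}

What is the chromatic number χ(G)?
Clique number ω(G) = 2 (lower bound: χ ≥ ω).
The graph is bipartite (no odd cycle), so 2 colors suffice: χ(G) = 2.
A valid 2-coloring: color 1: [6, 7]; color 2: [1, 4].

χ(G) = 2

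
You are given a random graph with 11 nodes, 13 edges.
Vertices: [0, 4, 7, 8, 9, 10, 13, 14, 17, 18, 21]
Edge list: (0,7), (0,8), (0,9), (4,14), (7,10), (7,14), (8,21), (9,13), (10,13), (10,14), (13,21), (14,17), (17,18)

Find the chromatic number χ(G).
Clique number ω(G) = 3 (lower bound: χ ≥ ω).
The clique on [7, 10, 14] has size 3, forcing χ ≥ 3, and the coloring below uses 3 colors, so χ(G) = 3.
A valid 3-coloring: color 1: [0, 13, 14, 18]; color 2: [4, 7, 9, 17, 21]; color 3: [8, 10].

χ(G) = 3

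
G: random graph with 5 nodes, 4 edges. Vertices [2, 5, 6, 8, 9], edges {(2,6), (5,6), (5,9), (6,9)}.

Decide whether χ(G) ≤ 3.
A valid 3-coloring: color 1: [6, 8]; color 2: [2, 9]; color 3: [5].
(χ(G) = 3 ≤ 3.)

Yes, G is 3-colorable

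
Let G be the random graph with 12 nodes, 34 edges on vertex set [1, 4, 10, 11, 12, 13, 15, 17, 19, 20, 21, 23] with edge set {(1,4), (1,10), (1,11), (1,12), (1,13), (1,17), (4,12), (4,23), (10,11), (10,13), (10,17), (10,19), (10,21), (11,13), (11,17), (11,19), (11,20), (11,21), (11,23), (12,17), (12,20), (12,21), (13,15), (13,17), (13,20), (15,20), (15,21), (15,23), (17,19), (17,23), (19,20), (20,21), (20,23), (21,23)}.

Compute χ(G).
χ(G) = 5

Clique number ω(G) = 5 (lower bound: χ ≥ ω).
The clique on [1, 10, 11, 13, 17] has size 5, forcing χ ≥ 5, and the coloring below uses 5 colors, so χ(G) = 5.
A valid 5-coloring: color 1: [11, 12, 15]; color 2: [4, 17, 20]; color 3: [13, 19, 21]; color 4: [10, 23]; color 5: [1].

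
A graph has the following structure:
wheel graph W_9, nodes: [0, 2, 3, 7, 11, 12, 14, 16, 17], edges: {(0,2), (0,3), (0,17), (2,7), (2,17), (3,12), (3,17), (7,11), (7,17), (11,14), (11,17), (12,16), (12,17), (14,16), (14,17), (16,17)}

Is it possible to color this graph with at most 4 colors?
Yes, G is 4-colorable

A valid 4-coloring: color 1: [17]; color 2: [2, 3, 11, 16]; color 3: [0, 7, 12, 14].
(χ(G) = 3 ≤ 4.)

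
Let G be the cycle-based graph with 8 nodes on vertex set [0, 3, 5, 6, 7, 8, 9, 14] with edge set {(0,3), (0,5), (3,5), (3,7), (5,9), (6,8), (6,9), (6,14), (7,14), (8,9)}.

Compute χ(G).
Clique number ω(G) = 3 (lower bound: χ ≥ ω).
The clique on [0, 3, 5] has size 3, forcing χ ≥ 3, and the coloring below uses 3 colors, so χ(G) = 3.
A valid 3-coloring: color 1: [3, 9, 14]; color 2: [5, 6, 7]; color 3: [0, 8].

χ(G) = 3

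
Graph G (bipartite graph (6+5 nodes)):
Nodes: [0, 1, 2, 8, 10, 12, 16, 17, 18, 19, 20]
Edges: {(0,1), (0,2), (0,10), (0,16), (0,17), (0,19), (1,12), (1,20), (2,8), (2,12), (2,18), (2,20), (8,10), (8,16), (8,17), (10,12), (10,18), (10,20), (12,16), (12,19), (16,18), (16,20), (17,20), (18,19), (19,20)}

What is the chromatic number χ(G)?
Clique number ω(G) = 2 (lower bound: χ ≥ ω).
The graph is bipartite (no odd cycle), so 2 colors suffice: χ(G) = 2.
A valid 2-coloring: color 1: [0, 8, 12, 18, 20]; color 2: [1, 2, 10, 16, 17, 19].

χ(G) = 2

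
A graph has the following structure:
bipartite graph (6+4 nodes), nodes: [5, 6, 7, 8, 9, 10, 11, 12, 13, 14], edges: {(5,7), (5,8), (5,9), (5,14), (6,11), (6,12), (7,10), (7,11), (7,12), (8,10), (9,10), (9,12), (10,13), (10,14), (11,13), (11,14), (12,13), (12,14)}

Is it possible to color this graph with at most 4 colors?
A valid 4-coloring: color 1: [5, 10, 11, 12]; color 2: [6, 7, 8, 9, 13, 14].
(χ(G) = 2 ≤ 4.)

Yes, G is 4-colorable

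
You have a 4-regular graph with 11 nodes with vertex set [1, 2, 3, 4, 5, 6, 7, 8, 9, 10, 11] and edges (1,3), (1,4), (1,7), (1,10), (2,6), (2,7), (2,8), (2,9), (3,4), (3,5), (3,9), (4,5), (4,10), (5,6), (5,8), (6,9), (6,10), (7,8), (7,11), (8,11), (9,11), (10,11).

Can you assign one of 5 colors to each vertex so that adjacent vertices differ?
A valid 5-coloring: color 1: [1, 5, 9]; color 2: [2, 3, 10]; color 3: [4, 6, 8]; color 4: [7]; color 5: [11].
(χ(G) = 4 ≤ 5.)

Yes, G is 5-colorable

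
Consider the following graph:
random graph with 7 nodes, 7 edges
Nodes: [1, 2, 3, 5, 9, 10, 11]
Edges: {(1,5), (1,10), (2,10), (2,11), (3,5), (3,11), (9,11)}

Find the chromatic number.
Clique number ω(G) = 2 (lower bound: χ ≥ ω).
The graph is bipartite (no odd cycle), so 2 colors suffice: χ(G) = 2.
A valid 2-coloring: color 1: [5, 10, 11]; color 2: [1, 2, 3, 9].

χ(G) = 2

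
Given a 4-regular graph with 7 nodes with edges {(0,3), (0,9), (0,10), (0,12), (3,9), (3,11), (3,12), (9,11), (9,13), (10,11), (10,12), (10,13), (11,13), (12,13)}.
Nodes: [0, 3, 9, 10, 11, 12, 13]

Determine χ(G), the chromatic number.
χ(G) = 4

Clique number ω(G) = 3 (lower bound: χ ≥ ω).
Suppose a proper 3-coloring c exists. The clique [0, 3, 9] takes 3 distinct colors; by symmetry let c(0) = 1, c(3) = 2, c(9) = 3.
- Vertex 11: neighbors [3, 9] already have colors [2, 3] ⇒ c(11) = 1.
- Vertex 12: neighbors [0, 3] already have colors [1, 2] ⇒ c(12) = 3.
- Vertex 10: neighbors [0, 12] already have colors [1, 3] ⇒ c(10) = 2.
- Vertex 13: neighbors [11, 10, 9] already have colors [1, 2, 3] — all 3 colors blocked. Contradiction.
The forced assignments end in a contradiction, so G has no proper 3-coloring (χ ≥ 4).
The coloring below uses 4 colors, so χ(G) = 4.
A valid 4-coloring: color 1: [0, 11]; color 2: [9, 12]; color 3: [3, 10]; color 4: [13].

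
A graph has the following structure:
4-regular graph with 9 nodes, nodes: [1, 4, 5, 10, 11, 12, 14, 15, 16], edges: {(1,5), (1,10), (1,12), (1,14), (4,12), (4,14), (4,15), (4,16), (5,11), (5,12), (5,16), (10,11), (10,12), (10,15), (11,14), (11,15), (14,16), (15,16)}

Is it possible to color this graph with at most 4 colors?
A valid 4-coloring: color 1: [4, 5, 10]; color 2: [12, 14, 15]; color 3: [1, 11, 16].
(χ(G) = 3 ≤ 4.)

Yes, G is 4-colorable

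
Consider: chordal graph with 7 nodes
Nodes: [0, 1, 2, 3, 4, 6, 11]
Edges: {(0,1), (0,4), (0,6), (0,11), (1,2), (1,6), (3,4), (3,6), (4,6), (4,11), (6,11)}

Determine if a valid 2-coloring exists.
No, G is not 2-colorable

The clique on vertices [0, 4, 6, 11] has size 4 > 2, so it alone needs 4 colors.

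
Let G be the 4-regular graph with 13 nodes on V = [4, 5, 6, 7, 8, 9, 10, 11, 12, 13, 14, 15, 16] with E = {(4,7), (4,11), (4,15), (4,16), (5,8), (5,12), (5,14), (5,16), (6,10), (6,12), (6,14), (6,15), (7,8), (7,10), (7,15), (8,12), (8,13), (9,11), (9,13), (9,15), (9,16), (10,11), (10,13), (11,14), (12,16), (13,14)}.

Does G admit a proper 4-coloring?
Yes, G is 4-colorable

A valid 4-coloring: color 1: [4, 8, 9, 10, 14]; color 2: [6, 7, 11, 13, 16]; color 3: [12, 15]; color 4: [5].
(χ(G) = 3 ≤ 4.)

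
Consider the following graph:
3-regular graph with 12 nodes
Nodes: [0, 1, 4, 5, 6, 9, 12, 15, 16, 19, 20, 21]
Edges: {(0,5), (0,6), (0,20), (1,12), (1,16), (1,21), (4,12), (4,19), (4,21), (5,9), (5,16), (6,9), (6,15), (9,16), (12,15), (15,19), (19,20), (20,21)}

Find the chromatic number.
χ(G) = 3

Clique number ω(G) = 3 (lower bound: χ ≥ ω).
The clique on [5, 9, 16] has size 3, forcing χ ≥ 3, and the coloring below uses 3 colors, so χ(G) = 3.
A valid 3-coloring: color 1: [5, 6, 12, 20]; color 2: [0, 16, 19, 21]; color 3: [1, 4, 9, 15].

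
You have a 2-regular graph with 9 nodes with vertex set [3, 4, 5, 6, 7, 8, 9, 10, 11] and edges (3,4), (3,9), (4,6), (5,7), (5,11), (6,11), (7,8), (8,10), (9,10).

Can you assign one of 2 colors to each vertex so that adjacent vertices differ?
No, G is not 2-colorable

Odd cycle [11, 6, 4, 3, 9, 10, 8, 7, 5] needs 3 colors (χ ≥ 3).
Hence χ(G) ≥ 3 > 2, so no proper 2-coloring exists.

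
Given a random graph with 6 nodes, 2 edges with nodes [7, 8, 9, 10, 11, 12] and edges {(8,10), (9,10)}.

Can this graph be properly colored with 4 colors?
A valid 4-coloring: color 1: [7, 10, 11, 12]; color 2: [8, 9].
(χ(G) = 2 ≤ 4.)

Yes, G is 4-colorable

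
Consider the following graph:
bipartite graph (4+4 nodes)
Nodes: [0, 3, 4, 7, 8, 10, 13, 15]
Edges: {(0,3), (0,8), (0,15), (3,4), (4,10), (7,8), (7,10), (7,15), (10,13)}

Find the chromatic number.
Clique number ω(G) = 2 (lower bound: χ ≥ ω).
The graph is bipartite (no odd cycle), so 2 colors suffice: χ(G) = 2.
A valid 2-coloring: color 1: [3, 8, 10, 15]; color 2: [0, 4, 7, 13].

χ(G) = 2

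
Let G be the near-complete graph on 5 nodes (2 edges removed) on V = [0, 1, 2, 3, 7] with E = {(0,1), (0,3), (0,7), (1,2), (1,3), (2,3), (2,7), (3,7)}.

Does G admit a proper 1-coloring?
No, G is not 1-colorable

The clique on vertices [0, 1, 3] has size 3 > 1, so it alone needs 3 colors.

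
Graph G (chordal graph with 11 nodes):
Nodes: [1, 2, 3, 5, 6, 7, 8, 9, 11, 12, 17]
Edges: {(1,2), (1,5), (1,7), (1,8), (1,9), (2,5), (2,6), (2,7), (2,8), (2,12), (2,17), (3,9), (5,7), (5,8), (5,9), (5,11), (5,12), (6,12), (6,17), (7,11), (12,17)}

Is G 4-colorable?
A valid 4-coloring: color 1: [3, 5, 6]; color 2: [2, 9, 11]; color 3: [1, 12]; color 4: [7, 8, 17].
(χ(G) = 4 ≤ 4.)

Yes, G is 4-colorable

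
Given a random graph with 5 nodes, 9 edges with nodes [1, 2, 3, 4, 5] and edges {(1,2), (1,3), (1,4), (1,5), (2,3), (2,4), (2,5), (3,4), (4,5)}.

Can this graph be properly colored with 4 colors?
A valid 4-coloring: color 1: [4]; color 2: [2]; color 3: [1]; color 4: [3, 5].
(χ(G) = 4 ≤ 4.)

Yes, G is 4-colorable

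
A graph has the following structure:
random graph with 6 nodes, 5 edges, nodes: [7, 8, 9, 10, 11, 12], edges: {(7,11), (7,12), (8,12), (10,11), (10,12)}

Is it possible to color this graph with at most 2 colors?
Yes, G is 2-colorable

A valid 2-coloring: color 1: [9, 11, 12]; color 2: [7, 8, 10].
(χ(G) = 2 ≤ 2.)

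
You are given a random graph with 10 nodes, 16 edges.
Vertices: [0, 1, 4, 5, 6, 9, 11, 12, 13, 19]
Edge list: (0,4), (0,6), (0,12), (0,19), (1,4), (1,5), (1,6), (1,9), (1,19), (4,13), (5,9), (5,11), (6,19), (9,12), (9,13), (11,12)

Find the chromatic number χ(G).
χ(G) = 3

Clique number ω(G) = 3 (lower bound: χ ≥ ω).
The clique on [0, 6, 19] has size 3, forcing χ ≥ 3, and the coloring below uses 3 colors, so χ(G) = 3.
A valid 3-coloring: color 1: [0, 1, 11, 13]; color 2: [4, 6, 9]; color 3: [5, 12, 19].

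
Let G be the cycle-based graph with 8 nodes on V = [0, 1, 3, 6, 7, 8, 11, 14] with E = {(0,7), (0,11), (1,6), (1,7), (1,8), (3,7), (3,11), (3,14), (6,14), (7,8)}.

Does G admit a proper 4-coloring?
A valid 4-coloring: color 1: [7, 11, 14]; color 2: [0, 1, 3]; color 3: [6, 8].
(χ(G) = 3 ≤ 4.)

Yes, G is 4-colorable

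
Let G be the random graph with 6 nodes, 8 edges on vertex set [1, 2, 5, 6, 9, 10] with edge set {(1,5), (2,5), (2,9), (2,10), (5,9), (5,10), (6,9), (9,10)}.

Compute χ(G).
Clique number ω(G) = 4 (lower bound: χ ≥ ω).
The clique on [2, 5, 9, 10] has size 4, forcing χ ≥ 4, and the coloring below uses 4 colors, so χ(G) = 4.
A valid 4-coloring: color 1: [5, 6]; color 2: [1, 9]; color 3: [2]; color 4: [10].

χ(G) = 4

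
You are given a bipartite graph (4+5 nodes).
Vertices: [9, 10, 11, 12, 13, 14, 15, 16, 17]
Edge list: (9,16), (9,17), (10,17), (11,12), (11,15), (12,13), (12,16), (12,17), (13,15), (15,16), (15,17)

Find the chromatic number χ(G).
χ(G) = 2

Clique number ω(G) = 2 (lower bound: χ ≥ ω).
The graph is bipartite (no odd cycle), so 2 colors suffice: χ(G) = 2.
A valid 2-coloring: color 1: [9, 10, 12, 14, 15]; color 2: [11, 13, 16, 17].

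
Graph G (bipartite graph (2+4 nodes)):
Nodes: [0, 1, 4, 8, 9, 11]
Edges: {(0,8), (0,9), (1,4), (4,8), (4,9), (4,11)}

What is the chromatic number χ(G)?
χ(G) = 2

Clique number ω(G) = 2 (lower bound: χ ≥ ω).
The graph is bipartite (no odd cycle), so 2 colors suffice: χ(G) = 2.
A valid 2-coloring: color 1: [0, 4]; color 2: [1, 8, 9, 11].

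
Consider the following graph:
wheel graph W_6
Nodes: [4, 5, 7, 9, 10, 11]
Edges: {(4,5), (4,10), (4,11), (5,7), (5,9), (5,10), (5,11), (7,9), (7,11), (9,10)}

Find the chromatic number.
χ(G) = 4

Clique number ω(G) = 3 (lower bound: χ ≥ ω).
Odd cycle [7, 11, 4, 10, 9] needs 3 colors (χ ≥ 3).
Vertex 5 is adjacent to every vertex of [4, 7, 9, 10, 11], which already need 3 colors among themselves, so 5 needs a new color (χ ≥ 4).
The coloring below uses 4 colors, so χ(G) = 4.
A valid 4-coloring: color 1: [5]; color 2: [7, 10]; color 3: [9, 11]; color 4: [4].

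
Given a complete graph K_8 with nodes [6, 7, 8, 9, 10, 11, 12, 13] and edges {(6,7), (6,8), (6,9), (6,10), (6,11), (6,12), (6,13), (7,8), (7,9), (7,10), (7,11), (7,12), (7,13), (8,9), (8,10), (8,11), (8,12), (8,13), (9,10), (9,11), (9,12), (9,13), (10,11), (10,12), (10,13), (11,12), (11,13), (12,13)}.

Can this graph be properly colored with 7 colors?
No, G is not 7-colorable

The clique on vertices [6, 7, 8, 9, 10, 11, 12, 13] has size 8 > 7, so it alone needs 8 colors.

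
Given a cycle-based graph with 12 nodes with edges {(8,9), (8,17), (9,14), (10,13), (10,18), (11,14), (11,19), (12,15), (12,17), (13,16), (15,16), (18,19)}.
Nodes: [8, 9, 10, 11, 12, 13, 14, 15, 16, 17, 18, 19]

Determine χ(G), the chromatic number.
χ(G) = 2

Clique number ω(G) = 2 (lower bound: χ ≥ ω).
The graph is bipartite (no odd cycle), so 2 colors suffice: χ(G) = 2.
A valid 2-coloring: color 1: [9, 11, 13, 15, 17, 18]; color 2: [8, 10, 12, 14, 16, 19].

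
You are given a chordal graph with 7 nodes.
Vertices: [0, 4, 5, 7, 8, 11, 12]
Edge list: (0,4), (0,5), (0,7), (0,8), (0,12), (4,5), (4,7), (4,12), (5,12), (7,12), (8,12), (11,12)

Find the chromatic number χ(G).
Clique number ω(G) = 4 (lower bound: χ ≥ ω).
The clique on [0, 4, 5, 12] has size 4, forcing χ ≥ 4, and the coloring below uses 4 colors, so χ(G) = 4.
A valid 4-coloring: color 1: [12]; color 2: [0, 11]; color 3: [4, 8]; color 4: [5, 7].

χ(G) = 4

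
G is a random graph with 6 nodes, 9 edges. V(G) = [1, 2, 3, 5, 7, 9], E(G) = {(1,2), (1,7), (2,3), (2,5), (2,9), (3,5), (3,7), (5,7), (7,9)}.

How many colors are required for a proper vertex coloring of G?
χ(G) = 3

Clique number ω(G) = 3 (lower bound: χ ≥ ω).
The clique on [2, 3, 5] has size 3, forcing χ ≥ 3, and the coloring below uses 3 colors, so χ(G) = 3.
A valid 3-coloring: color 1: [2, 7]; color 2: [1, 5, 9]; color 3: [3].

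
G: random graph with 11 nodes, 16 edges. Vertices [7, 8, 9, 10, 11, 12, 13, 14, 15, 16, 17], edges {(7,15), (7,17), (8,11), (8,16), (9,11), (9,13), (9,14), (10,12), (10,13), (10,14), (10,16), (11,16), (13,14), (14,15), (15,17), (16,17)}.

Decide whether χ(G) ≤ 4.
Yes, G is 4-colorable

A valid 4-coloring: color 1: [7, 12, 14, 16]; color 2: [8, 9, 10, 17]; color 3: [11, 13, 15].
(χ(G) = 3 ≤ 4.)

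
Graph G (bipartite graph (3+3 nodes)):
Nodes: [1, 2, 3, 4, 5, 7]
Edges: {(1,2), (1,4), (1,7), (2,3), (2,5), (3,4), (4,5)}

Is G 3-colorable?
A valid 3-coloring: color 1: [2, 4, 7]; color 2: [1, 3, 5].
(χ(G) = 2 ≤ 3.)

Yes, G is 3-colorable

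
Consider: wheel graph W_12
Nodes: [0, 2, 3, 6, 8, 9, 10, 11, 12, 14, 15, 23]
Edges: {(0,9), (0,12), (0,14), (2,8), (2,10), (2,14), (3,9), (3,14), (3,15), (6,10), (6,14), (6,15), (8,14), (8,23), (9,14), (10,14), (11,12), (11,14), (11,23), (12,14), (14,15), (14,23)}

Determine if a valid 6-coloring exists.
Yes, G is 6-colorable

A valid 6-coloring: color 1: [14]; color 2: [0, 3, 8, 10, 11]; color 3: [2, 9, 12, 15, 23]; color 4: [6].
(χ(G) = 4 ≤ 6.)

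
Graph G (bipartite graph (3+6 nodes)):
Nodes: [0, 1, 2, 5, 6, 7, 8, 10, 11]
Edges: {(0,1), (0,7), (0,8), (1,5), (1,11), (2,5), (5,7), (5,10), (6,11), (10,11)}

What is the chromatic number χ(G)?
χ(G) = 2

Clique number ω(G) = 2 (lower bound: χ ≥ ω).
The graph is bipartite (no odd cycle), so 2 colors suffice: χ(G) = 2.
A valid 2-coloring: color 1: [0, 5, 11]; color 2: [1, 2, 6, 7, 8, 10].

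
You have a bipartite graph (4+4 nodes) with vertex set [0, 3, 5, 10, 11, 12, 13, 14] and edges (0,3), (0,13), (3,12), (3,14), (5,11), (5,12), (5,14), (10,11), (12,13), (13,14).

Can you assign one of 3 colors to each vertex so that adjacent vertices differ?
Yes, G is 3-colorable

A valid 3-coloring: color 1: [0, 11, 12, 14]; color 2: [3, 5, 10, 13].
(χ(G) = 2 ≤ 3.)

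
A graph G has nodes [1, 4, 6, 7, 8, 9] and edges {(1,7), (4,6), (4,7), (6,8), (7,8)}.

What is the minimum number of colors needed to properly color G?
χ(G) = 2

Clique number ω(G) = 2 (lower bound: χ ≥ ω).
The graph is bipartite (no odd cycle), so 2 colors suffice: χ(G) = 2.
A valid 2-coloring: color 1: [6, 7, 9]; color 2: [1, 4, 8].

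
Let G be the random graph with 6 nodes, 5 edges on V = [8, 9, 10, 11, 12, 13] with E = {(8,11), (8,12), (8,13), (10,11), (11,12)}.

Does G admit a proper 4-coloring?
Yes, G is 4-colorable

A valid 4-coloring: color 1: [9, 11, 13]; color 2: [8, 10]; color 3: [12].
(χ(G) = 3 ≤ 4.)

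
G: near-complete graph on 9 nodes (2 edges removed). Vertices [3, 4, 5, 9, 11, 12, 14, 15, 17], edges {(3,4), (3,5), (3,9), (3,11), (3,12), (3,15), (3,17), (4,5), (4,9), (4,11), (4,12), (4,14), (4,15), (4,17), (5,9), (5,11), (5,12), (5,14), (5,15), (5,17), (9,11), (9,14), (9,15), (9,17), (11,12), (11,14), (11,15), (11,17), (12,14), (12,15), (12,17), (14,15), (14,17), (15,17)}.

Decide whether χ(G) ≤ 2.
No, G is not 2-colorable

The clique on vertices [3, 4, 5, 9, 11, 15, 17] has size 7 > 2, so it alone needs 7 colors.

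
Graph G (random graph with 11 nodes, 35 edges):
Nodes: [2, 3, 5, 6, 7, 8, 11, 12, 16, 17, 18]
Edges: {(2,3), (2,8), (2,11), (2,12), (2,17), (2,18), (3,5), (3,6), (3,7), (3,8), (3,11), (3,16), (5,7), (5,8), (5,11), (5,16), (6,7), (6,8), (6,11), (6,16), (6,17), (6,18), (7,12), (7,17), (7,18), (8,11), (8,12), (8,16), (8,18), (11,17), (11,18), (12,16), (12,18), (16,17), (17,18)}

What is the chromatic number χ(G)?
Clique number ω(G) = 4 (lower bound: χ ≥ ω).
Suppose a proper 4-coloring c exists. The clique [2, 3, 8, 11] takes 4 distinct colors; by symmetry let c(2) = 1, c(3) = 2, c(8) = 3, c(11) = 4.
- Vertex 6: neighbors [3, 8, 11] already have colors [2, 3, 4] ⇒ c(6) = 1.
- Vertex 16: neighbors [6, 3, 8] already have colors [1, 2, 3] ⇒ c(16) = 4.
- Vertex 18: neighbors [2, 8, 11] already have colors [1, 3, 4] ⇒ c(18) = 2.
- Vertex 12: neighbors [2, 18, 8, 16] already have colors [1, 2, 3, 4] — all 4 colors blocked. Contradiction.
The forced assignments end in a contradiction, so G has no proper 4-coloring (χ ≥ 5).
The coloring below uses 5 colors, so χ(G) = 5.
A valid 5-coloring: color 1: [8, 17]; color 2: [7, 11, 16]; color 3: [3, 18]; color 4: [2, 5, 6]; color 5: [12].

χ(G) = 5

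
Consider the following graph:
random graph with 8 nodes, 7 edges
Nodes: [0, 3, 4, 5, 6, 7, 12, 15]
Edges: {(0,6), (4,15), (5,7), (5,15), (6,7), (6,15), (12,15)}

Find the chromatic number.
χ(G) = 2

Clique number ω(G) = 2 (lower bound: χ ≥ ω).
The graph is bipartite (no odd cycle), so 2 colors suffice: χ(G) = 2.
A valid 2-coloring: color 1: [0, 3, 7, 15]; color 2: [4, 5, 6, 12].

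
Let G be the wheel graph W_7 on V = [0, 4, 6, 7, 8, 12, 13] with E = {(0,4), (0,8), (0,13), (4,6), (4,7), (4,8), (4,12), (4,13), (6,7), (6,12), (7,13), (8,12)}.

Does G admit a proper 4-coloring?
Yes, G is 4-colorable

A valid 4-coloring: color 1: [4]; color 2: [6, 8, 13]; color 3: [0, 7, 12].
(χ(G) = 3 ≤ 4.)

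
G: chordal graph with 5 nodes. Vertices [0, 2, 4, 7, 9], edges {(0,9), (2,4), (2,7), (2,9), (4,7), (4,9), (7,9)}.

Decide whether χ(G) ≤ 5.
A valid 5-coloring: color 1: [9]; color 2: [0, 2]; color 3: [7]; color 4: [4].
(χ(G) = 4 ≤ 5.)

Yes, G is 5-colorable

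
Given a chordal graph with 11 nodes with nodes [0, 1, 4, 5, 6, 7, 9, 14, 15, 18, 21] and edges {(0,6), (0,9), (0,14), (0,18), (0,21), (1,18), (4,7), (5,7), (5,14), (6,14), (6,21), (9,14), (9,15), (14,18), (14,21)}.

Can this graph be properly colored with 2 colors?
No, G is not 2-colorable

The clique on vertices [0, 6, 14, 21] has size 4 > 2, so it alone needs 4 colors.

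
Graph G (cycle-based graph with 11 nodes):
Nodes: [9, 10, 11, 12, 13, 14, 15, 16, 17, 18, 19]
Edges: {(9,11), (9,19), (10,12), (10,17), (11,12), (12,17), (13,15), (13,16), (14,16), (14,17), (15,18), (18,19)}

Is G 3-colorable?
Yes, G is 3-colorable

A valid 3-coloring: color 1: [11, 15, 16, 17, 19]; color 2: [9, 12, 13, 14, 18]; color 3: [10].
(χ(G) = 3 ≤ 3.)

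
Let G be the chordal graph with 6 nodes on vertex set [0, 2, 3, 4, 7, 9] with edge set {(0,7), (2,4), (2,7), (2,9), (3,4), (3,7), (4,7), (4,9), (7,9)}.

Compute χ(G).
χ(G) = 4

Clique number ω(G) = 4 (lower bound: χ ≥ ω).
The clique on [2, 4, 7, 9] has size 4, forcing χ ≥ 4, and the coloring below uses 4 colors, so χ(G) = 4.
A valid 4-coloring: color 1: [7]; color 2: [0, 4]; color 3: [3, 9]; color 4: [2].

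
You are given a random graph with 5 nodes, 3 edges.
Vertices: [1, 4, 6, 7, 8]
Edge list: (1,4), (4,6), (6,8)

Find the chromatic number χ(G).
χ(G) = 2

Clique number ω(G) = 2 (lower bound: χ ≥ ω).
The graph is bipartite (no odd cycle), so 2 colors suffice: χ(G) = 2.
A valid 2-coloring: color 1: [1, 6, 7]; color 2: [4, 8].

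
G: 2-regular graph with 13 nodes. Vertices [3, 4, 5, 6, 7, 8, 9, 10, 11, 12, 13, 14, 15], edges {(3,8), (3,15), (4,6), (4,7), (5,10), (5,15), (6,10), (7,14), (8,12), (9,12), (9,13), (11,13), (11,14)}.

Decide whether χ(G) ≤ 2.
No, G is not 2-colorable

Odd cycle [5, 15, 3, 8, 12, 9, 13, 11, 14, 7, 4, 6, 10] needs 3 colors (χ ≥ 3).
Hence χ(G) ≥ 3 > 2, so no proper 2-coloring exists.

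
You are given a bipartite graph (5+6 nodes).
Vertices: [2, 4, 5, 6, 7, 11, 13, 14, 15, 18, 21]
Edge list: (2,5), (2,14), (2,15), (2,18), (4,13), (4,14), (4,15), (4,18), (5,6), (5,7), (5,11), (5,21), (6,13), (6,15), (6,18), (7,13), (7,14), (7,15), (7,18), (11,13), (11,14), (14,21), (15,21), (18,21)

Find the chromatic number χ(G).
Clique number ω(G) = 2 (lower bound: χ ≥ ω).
The graph is bipartite (no odd cycle), so 2 colors suffice: χ(G) = 2.
A valid 2-coloring: color 1: [5, 13, 14, 15, 18]; color 2: [2, 4, 6, 7, 11, 21].

χ(G) = 2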